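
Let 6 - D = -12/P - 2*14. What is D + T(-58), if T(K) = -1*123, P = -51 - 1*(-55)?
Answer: -86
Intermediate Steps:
P = 4 (P = -51 + 55 = 4)
D = 37 (D = 6 - (-12/4 - 2*14) = 6 - (-12*¼ - 28) = 6 - (-3 - 28) = 6 - 1*(-31) = 6 + 31 = 37)
T(K) = -123
D + T(-58) = 37 - 123 = -86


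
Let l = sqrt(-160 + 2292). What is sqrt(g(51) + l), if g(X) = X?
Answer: sqrt(51 + 2*sqrt(533)) ≈ 9.8577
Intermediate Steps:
l = 2*sqrt(533) (l = sqrt(2132) = 2*sqrt(533) ≈ 46.174)
sqrt(g(51) + l) = sqrt(51 + 2*sqrt(533))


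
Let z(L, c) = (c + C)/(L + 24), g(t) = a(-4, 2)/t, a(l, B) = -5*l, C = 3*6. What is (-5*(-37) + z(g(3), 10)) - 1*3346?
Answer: -72682/23 ≈ -3160.1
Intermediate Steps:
C = 18
g(t) = 20/t (g(t) = (-5*(-4))/t = 20/t)
z(L, c) = (18 + c)/(24 + L) (z(L, c) = (c + 18)/(L + 24) = (18 + c)/(24 + L))
(-5*(-37) + z(g(3), 10)) - 1*3346 = (-5*(-37) + (18 + 10)/(24 + 20/3)) - 1*3346 = (185 + 28/(24 + 20*(⅓))) - 3346 = (185 + 28/(24 + 20/3)) - 3346 = (185 + 28/(92/3)) - 3346 = (185 + (3/92)*28) - 3346 = (185 + 21/23) - 3346 = 4276/23 - 3346 = -72682/23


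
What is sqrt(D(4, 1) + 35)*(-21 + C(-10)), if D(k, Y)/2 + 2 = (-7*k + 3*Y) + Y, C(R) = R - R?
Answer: -21*I*sqrt(17) ≈ -86.585*I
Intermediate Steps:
C(R) = 0
D(k, Y) = -4 - 14*k + 8*Y (D(k, Y) = -4 + 2*((-7*k + 3*Y) + Y) = -4 + 2*(-7*k + 4*Y) = -4 + (-14*k + 8*Y) = -4 - 14*k + 8*Y)
sqrt(D(4, 1) + 35)*(-21 + C(-10)) = sqrt((-4 - 14*4 + 8*1) + 35)*(-21 + 0) = sqrt((-4 - 56 + 8) + 35)*(-21) = sqrt(-52 + 35)*(-21) = sqrt(-17)*(-21) = (I*sqrt(17))*(-21) = -21*I*sqrt(17)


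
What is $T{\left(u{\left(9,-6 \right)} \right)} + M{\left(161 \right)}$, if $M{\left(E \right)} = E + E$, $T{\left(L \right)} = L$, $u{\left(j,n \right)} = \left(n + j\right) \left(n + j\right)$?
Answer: $331$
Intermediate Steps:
$u{\left(j,n \right)} = \left(j + n\right)^{2}$ ($u{\left(j,n \right)} = \left(j + n\right) \left(j + n\right) = \left(j + n\right)^{2}$)
$M{\left(E \right)} = 2 E$
$T{\left(u{\left(9,-6 \right)} \right)} + M{\left(161 \right)} = \left(9 - 6\right)^{2} + 2 \cdot 161 = 3^{2} + 322 = 9 + 322 = 331$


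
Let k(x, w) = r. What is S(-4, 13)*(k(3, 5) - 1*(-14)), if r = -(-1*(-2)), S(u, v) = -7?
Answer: -84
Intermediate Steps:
r = -2 ≈ -2.0000
k(x, w) = -2
S(-4, 13)*(k(3, 5) - 1*(-14)) = -7*(-2 - 1*(-14)) = -7*(-2 + 14) = -7*12 = -84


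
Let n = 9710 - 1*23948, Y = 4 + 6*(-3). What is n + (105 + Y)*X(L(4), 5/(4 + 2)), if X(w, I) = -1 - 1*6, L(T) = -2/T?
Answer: -14875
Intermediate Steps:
Y = -14 (Y = 4 - 18 = -14)
X(w, I) = -7 (X(w, I) = -1 - 6 = -7)
n = -14238 (n = 9710 - 23948 = -14238)
n + (105 + Y)*X(L(4), 5/(4 + 2)) = -14238 + (105 - 14)*(-7) = -14238 + 91*(-7) = -14238 - 637 = -14875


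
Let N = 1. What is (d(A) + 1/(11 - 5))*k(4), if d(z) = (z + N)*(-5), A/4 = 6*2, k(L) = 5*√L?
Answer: -7345/3 ≈ -2448.3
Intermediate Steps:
A = 48 (A = 4*(6*2) = 4*12 = 48)
d(z) = -5 - 5*z (d(z) = (z + 1)*(-5) = (1 + z)*(-5) = -5 - 5*z)
(d(A) + 1/(11 - 5))*k(4) = ((-5 - 5*48) + 1/(11 - 5))*(5*√4) = ((-5 - 240) + 1/6)*(5*2) = (-245 + ⅙)*10 = -1469/6*10 = -7345/3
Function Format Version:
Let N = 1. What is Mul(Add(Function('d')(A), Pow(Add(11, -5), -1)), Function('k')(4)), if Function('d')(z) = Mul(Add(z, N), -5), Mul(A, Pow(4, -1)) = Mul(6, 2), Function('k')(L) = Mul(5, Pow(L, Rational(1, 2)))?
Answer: Rational(-7345, 3) ≈ -2448.3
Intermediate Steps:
A = 48 (A = Mul(4, Mul(6, 2)) = Mul(4, 12) = 48)
Function('d')(z) = Add(-5, Mul(-5, z)) (Function('d')(z) = Mul(Add(z, 1), -5) = Mul(Add(1, z), -5) = Add(-5, Mul(-5, z)))
Mul(Add(Function('d')(A), Pow(Add(11, -5), -1)), Function('k')(4)) = Mul(Add(Add(-5, Mul(-5, 48)), Pow(Add(11, -5), -1)), Mul(5, Pow(4, Rational(1, 2)))) = Mul(Add(Add(-5, -240), Pow(6, -1)), Mul(5, 2)) = Mul(Add(-245, Rational(1, 6)), 10) = Mul(Rational(-1469, 6), 10) = Rational(-7345, 3)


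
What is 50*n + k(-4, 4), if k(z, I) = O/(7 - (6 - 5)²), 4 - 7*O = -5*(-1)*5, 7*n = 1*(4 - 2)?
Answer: 193/14 ≈ 13.786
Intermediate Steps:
n = 2/7 (n = (1*(4 - 2))/7 = (1*2)/7 = (⅐)*2 = 2/7 ≈ 0.28571)
O = -3 (O = 4/7 - (-5*(-1))*5/7 = 4/7 - 5*5/7 = 4/7 - ⅐*25 = 4/7 - 25/7 = -3)
k(z, I) = -½ (k(z, I) = -3/(7 - (6 - 5)²) = -3/(7 - 1*1²) = -3/(7 - 1*1) = -3/(7 - 1) = -3/6 = -3*⅙ = -½)
50*n + k(-4, 4) = 50*(2/7) - ½ = 100/7 - ½ = 193/14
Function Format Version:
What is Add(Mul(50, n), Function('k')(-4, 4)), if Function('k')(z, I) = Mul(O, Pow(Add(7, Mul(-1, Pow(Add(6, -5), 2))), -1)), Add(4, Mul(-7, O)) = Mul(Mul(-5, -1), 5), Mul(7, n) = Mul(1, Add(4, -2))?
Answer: Rational(193, 14) ≈ 13.786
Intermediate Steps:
n = Rational(2, 7) (n = Mul(Rational(1, 7), Mul(1, Add(4, -2))) = Mul(Rational(1, 7), Mul(1, 2)) = Mul(Rational(1, 7), 2) = Rational(2, 7) ≈ 0.28571)
O = -3 (O = Add(Rational(4, 7), Mul(Rational(-1, 7), Mul(Mul(-5, -1), 5))) = Add(Rational(4, 7), Mul(Rational(-1, 7), Mul(5, 5))) = Add(Rational(4, 7), Mul(Rational(-1, 7), 25)) = Add(Rational(4, 7), Rational(-25, 7)) = -3)
Function('k')(z, I) = Rational(-1, 2) (Function('k')(z, I) = Mul(-3, Pow(Add(7, Mul(-1, Pow(Add(6, -5), 2))), -1)) = Mul(-3, Pow(Add(7, Mul(-1, Pow(1, 2))), -1)) = Mul(-3, Pow(Add(7, Mul(-1, 1)), -1)) = Mul(-3, Pow(Add(7, -1), -1)) = Mul(-3, Pow(6, -1)) = Mul(-3, Rational(1, 6)) = Rational(-1, 2))
Add(Mul(50, n), Function('k')(-4, 4)) = Add(Mul(50, Rational(2, 7)), Rational(-1, 2)) = Add(Rational(100, 7), Rational(-1, 2)) = Rational(193, 14)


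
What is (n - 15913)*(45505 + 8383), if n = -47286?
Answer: -3405667712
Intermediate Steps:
(n - 15913)*(45505 + 8383) = (-47286 - 15913)*(45505 + 8383) = -63199*53888 = -3405667712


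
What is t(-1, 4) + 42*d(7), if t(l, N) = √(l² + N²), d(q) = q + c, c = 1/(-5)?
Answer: 1428/5 + √17 ≈ 289.72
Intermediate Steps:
c = -⅕ ≈ -0.20000
d(q) = -⅕ + q (d(q) = q - ⅕ = -⅕ + q)
t(l, N) = √(N² + l²)
t(-1, 4) + 42*d(7) = √(4² + (-1)²) + 42*(-⅕ + 7) = √(16 + 1) + 42*(34/5) = √17 + 1428/5 = 1428/5 + √17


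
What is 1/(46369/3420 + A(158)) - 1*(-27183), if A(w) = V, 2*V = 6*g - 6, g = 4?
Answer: 2097144687/77149 ≈ 27183.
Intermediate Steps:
V = 9 (V = (6*4 - 6)/2 = (24 - 6)/2 = (½)*18 = 9)
A(w) = 9
1/(46369/3420 + A(158)) - 1*(-27183) = 1/(46369/3420 + 9) - 1*(-27183) = 1/(46369*(1/3420) + 9) + 27183 = 1/(46369/3420 + 9) + 27183 = 1/(77149/3420) + 27183 = 3420/77149 + 27183 = 2097144687/77149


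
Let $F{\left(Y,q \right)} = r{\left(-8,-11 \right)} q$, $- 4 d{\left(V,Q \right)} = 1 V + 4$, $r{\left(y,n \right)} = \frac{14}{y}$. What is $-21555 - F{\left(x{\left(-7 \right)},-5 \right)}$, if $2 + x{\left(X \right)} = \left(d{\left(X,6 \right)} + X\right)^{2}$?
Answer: $- \frac{86255}{4} \approx -21564.0$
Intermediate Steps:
$d{\left(V,Q \right)} = -1 - \frac{V}{4}$ ($d{\left(V,Q \right)} = - \frac{1 V + 4}{4} = - \frac{V + 4}{4} = - \frac{4 + V}{4} = -1 - \frac{V}{4}$)
$x{\left(X \right)} = -2 + \left(-1 + \frac{3 X}{4}\right)^{2}$ ($x{\left(X \right)} = -2 + \left(\left(-1 - \frac{X}{4}\right) + X\right)^{2} = -2 + \left(-1 + \frac{3 X}{4}\right)^{2}$)
$F{\left(Y,q \right)} = - \frac{7 q}{4}$ ($F{\left(Y,q \right)} = \frac{14}{-8} q = 14 \left(- \frac{1}{8}\right) q = - \frac{7 q}{4}$)
$-21555 - F{\left(x{\left(-7 \right)},-5 \right)} = -21555 - \left(- \frac{7}{4}\right) \left(-5\right) = -21555 - \frac{35}{4} = - \frac{86255}{4}$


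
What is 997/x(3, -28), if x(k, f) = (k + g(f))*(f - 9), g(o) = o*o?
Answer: -997/29119 ≈ -0.034239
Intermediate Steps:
g(o) = o²
x(k, f) = (-9 + f)*(k + f²) (x(k, f) = (k + f²)*(f - 9) = (k + f²)*(-9 + f) = (-9 + f)*(k + f²))
997/x(3, -28) = 997/((-28)³ - 9*3 - 9*(-28)² - 28*3) = 997/(-21952 - 27 - 9*784 - 84) = 997/(-21952 - 27 - 7056 - 84) = 997/(-29119) = 997*(-1/29119) = -997/29119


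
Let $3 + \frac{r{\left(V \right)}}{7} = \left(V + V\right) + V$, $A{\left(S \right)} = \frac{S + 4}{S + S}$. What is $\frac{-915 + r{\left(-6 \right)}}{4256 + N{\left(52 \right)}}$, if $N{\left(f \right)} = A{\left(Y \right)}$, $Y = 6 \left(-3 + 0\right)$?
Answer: $- \frac{19116}{76615} \approx -0.24951$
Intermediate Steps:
$Y = -18$ ($Y = 6 \left(-3\right) = -18$)
$A{\left(S \right)} = \frac{4 + S}{2 S}$
$r{\left(V \right)} = -21 + 21 V$ ($r{\left(V \right)} = -21 + 7 \left(\left(V + V\right) + V\right) = -21 + 7 \left(2 V + V\right) = -21 + 7 \cdot 3 V = -21 + 21 V$)
$N{\left(f \right)} = \frac{7}{18}$ ($N{\left(f \right)} = \frac{4 - 18}{2 \left(-18\right)} = \frac{1}{2} \left(- \frac{1}{18}\right) \left(-14\right) = \frac{7}{18}$)
$\frac{-915 + r{\left(-6 \right)}}{4256 + N{\left(52 \right)}} = \frac{-915 + \left(-21 + 21 \left(-6\right)\right)}{4256 + \frac{7}{18}} = \frac{-915 - 147}{\frac{76615}{18}} = \left(-915 - 147\right) \frac{18}{76615} = \left(-1062\right) \frac{18}{76615} = - \frac{19116}{76615}$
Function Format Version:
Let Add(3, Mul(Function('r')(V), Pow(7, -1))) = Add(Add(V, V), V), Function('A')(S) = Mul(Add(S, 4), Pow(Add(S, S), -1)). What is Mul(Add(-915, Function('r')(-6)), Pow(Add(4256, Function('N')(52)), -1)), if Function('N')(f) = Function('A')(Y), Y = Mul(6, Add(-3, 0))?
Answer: Rational(-19116, 76615) ≈ -0.24951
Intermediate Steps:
Y = -18 (Y = Mul(6, -3) = -18)
Function('A')(S) = Mul(Rational(1, 2), Pow(S, -1), Add(4, S)) (Function('A')(S) = Mul(Add(4, S), Pow(Mul(2, S), -1)) = Mul(Add(4, S), Mul(Rational(1, 2), Pow(S, -1))) = Mul(Rational(1, 2), Pow(S, -1), Add(4, S)))
Function('r')(V) = Add(-21, Mul(21, V)) (Function('r')(V) = Add(-21, Mul(7, Add(Add(V, V), V))) = Add(-21, Mul(7, Add(Mul(2, V), V))) = Add(-21, Mul(7, Mul(3, V))) = Add(-21, Mul(21, V)))
Function('N')(f) = Rational(7, 18) (Function('N')(f) = Mul(Rational(1, 2), Pow(-18, -1), Add(4, -18)) = Mul(Rational(1, 2), Rational(-1, 18), -14) = Rational(7, 18))
Mul(Add(-915, Function('r')(-6)), Pow(Add(4256, Function('N')(52)), -1)) = Mul(Add(-915, Add(-21, Mul(21, -6))), Pow(Add(4256, Rational(7, 18)), -1)) = Mul(Add(-915, Add(-21, -126)), Pow(Rational(76615, 18), -1)) = Mul(Add(-915, -147), Rational(18, 76615)) = Mul(-1062, Rational(18, 76615)) = Rational(-19116, 76615)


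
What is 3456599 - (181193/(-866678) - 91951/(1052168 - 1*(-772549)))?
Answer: 5466411523039307633/1581442080126 ≈ 3.4566e+6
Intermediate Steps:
3456599 - (181193/(-866678) - 91951/(1052168 - 1*(-772549))) = 3456599 - (181193*(-1/866678) - 91951/(1052168 + 772549)) = 3456599 - (-181193/866678 - 91951/1824717) = 3456599 - 1*(-410317856159/1581442080126) = 3456599 + 410317856159/1581442080126 = 5466411523039307633/1581442080126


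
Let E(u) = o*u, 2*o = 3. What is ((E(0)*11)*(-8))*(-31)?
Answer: 0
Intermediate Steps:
o = 3/2 (o = (½)*3 = 3/2 ≈ 1.5000)
E(u) = 3*u/2
((E(0)*11)*(-8))*(-31) = ((((3/2)*0)*11)*(-8))*(-31) = ((0*11)*(-8))*(-31) = (0*(-8))*(-31) = 0*(-31) = 0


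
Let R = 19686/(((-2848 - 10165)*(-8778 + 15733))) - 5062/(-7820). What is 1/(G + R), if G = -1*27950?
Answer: -70775234530/1978122006666879 ≈ -3.5779e-5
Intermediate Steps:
G = -27950
R = 45798446621/70775234530 (R = 19686/((-13013*6955)) - 5062*(-1/7820) = 19686/(-90505415) + 2531/3910 = 19686*(-1/90505415) + 2531/3910 = -19686/90505415 + 2531/3910 = 45798446621/70775234530 ≈ 0.64710)
1/(G + R) = 1/(-27950 + 45798446621/70775234530) = 1/(-1978122006666879/70775234530) = -70775234530/1978122006666879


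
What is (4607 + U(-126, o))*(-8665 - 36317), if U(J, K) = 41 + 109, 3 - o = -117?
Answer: -213979374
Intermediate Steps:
o = 120 (o = 3 - 1*(-117) = 3 + 117 = 120)
U(J, K) = 150
(4607 + U(-126, o))*(-8665 - 36317) = (4607 + 150)*(-8665 - 36317) = 4757*(-44982) = -213979374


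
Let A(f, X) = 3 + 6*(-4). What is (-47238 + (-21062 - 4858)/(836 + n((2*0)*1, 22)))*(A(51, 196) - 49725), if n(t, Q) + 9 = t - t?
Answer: 1944657996516/827 ≈ 2.3515e+9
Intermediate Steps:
A(f, X) = -21 (A(f, X) = 3 - 24 = -21)
n(t, Q) = -9 (n(t, Q) = -9 + (t - t) = -9 + 0 = -9)
(-47238 + (-21062 - 4858)/(836 + n((2*0)*1, 22)))*(A(51, 196) - 49725) = (-47238 + (-21062 - 4858)/(836 - 9))*(-21 - 49725) = (-47238 - 25920/827)*(-49746) = -39091746/827*(-49746) = 1944657996516/827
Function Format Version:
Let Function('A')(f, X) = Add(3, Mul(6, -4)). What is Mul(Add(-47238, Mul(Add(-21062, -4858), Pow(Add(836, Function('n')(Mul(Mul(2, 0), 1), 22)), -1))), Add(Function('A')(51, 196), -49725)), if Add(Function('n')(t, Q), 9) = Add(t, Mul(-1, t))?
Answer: Rational(1944657996516, 827) ≈ 2.3515e+9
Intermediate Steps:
Function('A')(f, X) = -21 (Function('A')(f, X) = Add(3, -24) = -21)
Function('n')(t, Q) = -9 (Function('n')(t, Q) = Add(-9, Add(t, Mul(-1, t))) = Add(-9, 0) = -9)
Mul(Add(-47238, Mul(Add(-21062, -4858), Pow(Add(836, Function('n')(Mul(Mul(2, 0), 1), 22)), -1))), Add(Function('A')(51, 196), -49725)) = Mul(Add(-47238, Mul(Add(-21062, -4858), Pow(Add(836, -9), -1))), Add(-21, -49725)) = Mul(Add(-47238, Mul(-25920, Pow(827, -1))), -49746) = Mul(Add(-47238, Mul(-25920, Rational(1, 827))), -49746) = Mul(Add(-47238, Rational(-25920, 827)), -49746) = Mul(Rational(-39091746, 827), -49746) = Rational(1944657996516, 827)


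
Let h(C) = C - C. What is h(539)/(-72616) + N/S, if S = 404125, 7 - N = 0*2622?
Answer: 7/404125 ≈ 1.7321e-5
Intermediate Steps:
h(C) = 0
N = 7 (N = 7 - 0*2622 = 7 - 1*0 = 7 + 0 = 7)
h(539)/(-72616) + N/S = 0/(-72616) + 7/404125 = 0*(-1/72616) + 7*(1/404125) = 0 + 7/404125 = 7/404125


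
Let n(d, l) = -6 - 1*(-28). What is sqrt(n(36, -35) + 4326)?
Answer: 2*sqrt(1087) ≈ 65.939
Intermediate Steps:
n(d, l) = 22 (n(d, l) = -6 + 28 = 22)
sqrt(n(36, -35) + 4326) = sqrt(22 + 4326) = sqrt(4348) = 2*sqrt(1087)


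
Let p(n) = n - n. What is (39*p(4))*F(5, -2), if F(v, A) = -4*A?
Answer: 0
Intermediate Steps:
p(n) = 0
(39*p(4))*F(5, -2) = (39*0)*(-4*(-2)) = 0*8 = 0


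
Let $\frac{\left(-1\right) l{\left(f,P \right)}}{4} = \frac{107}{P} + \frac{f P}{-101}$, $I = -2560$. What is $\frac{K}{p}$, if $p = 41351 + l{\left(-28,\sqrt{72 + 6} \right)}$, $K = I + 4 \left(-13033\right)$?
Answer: $- \frac{899740306424388}{680265625131991} - \frac{143521761944 \sqrt{78}}{680265625131991} \approx -1.3245$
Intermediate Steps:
$l{\left(f,P \right)} = - \frac{428}{P} + \frac{4 P f}{101}$ ($l{\left(f,P \right)} = - 4 \left(\frac{107}{P} + \frac{f P}{-101}\right) = - 4 \left(\frac{107}{P} + P f \left(- \frac{1}{101}\right)\right) = - 4 \left(\frac{107}{P} - \frac{P f}{101}\right) = - \frac{428}{P} + \frac{4 P f}{101}$)
$K = -54692$ ($K = -2560 + 4 \left(-13033\right) = -2560 - 52132 = -54692$)
$p = 41351 - \frac{25982 \sqrt{78}}{3939}$ ($p = 41351 + \left(- \frac{428}{\sqrt{72 + 6}} + \frac{4}{101} \sqrt{72 + 6} \left(-28\right)\right) = 41351 + \left(- \frac{428}{\sqrt{78}} + \frac{4}{101} \sqrt{78} \left(-28\right)\right) = 41351 - \left(\frac{112 \sqrt{78}}{101} + 428 \cdot \frac{1}{78} \sqrt{78}\right) = 41351 - \frac{25982 \sqrt{78}}{3939} \approx 41293.0$)
$\frac{K}{p} = - \frac{54692}{41351 - \frac{25982 \sqrt{78}}{3939}}$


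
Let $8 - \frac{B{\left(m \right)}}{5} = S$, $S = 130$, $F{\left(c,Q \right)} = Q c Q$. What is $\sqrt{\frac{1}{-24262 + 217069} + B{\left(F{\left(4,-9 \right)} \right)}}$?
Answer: $\frac{i \sqrt{2519607638787}}{64269} \approx 24.698 i$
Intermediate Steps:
$F{\left(c,Q \right)} = c Q^{2}$
$B{\left(m \right)} = -610$ ($B{\left(m \right)} = 40 - 650 = -610$)
$\sqrt{\frac{1}{-24262 + 217069} + B{\left(F{\left(4,-9 \right)} \right)}} = \sqrt{\frac{1}{-24262 + 217069} - 610} = \sqrt{\frac{1}{192807} - 610} = \sqrt{- \frac{117612269}{192807}} = \frac{i \sqrt{2519607638787}}{64269}$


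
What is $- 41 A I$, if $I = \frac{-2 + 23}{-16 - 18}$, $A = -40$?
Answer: $- \frac{17220}{17} \approx -1012.9$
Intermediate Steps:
$I = - \frac{21}{34}$ ($I = \frac{21}{-34} = 21 \left(- \frac{1}{34}\right) = - \frac{21}{34} \approx -0.61765$)
$- 41 A I = \left(-41\right) \left(-40\right) \left(- \frac{21}{34}\right) = 1640 \left(- \frac{21}{34}\right) = - \frac{17220}{17}$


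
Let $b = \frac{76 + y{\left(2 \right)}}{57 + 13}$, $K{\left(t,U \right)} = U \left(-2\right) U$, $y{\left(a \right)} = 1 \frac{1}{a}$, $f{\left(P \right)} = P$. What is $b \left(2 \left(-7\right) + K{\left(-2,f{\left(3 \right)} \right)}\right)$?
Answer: $- \frac{1224}{35} \approx -34.971$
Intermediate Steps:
$y{\left(a \right)} = \frac{1}{a}$
$K{\left(t,U \right)} = - 2 U^{2}$ ($K{\left(t,U \right)} = - 2 U U = - 2 U^{2}$)
$b = \frac{153}{140}$ ($b = \frac{76 + \frac{1}{2}}{57 + 13} = \frac{76 + \frac{1}{2}}{70} = \frac{153}{2} \cdot \frac{1}{70} = \frac{153}{140} \approx 1.0929$)
$b \left(2 \left(-7\right) + K{\left(-2,f{\left(3 \right)} \right)}\right) = \frac{153 \left(2 \left(-7\right) - 2 \cdot 3^{2}\right)}{140} = \frac{153 \left(-14 - 18\right)}{140} = \frac{153}{140} \left(-32\right) = - \frac{1224}{35}$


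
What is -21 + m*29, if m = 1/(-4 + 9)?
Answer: -76/5 ≈ -15.200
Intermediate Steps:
m = ⅕ (m = 1/5 = ⅕ ≈ 0.20000)
-21 + m*29 = -21 + (⅕)*29 = -21 + 29/5 = -76/5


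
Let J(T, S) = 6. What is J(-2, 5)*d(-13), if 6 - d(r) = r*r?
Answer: -978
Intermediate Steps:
d(r) = 6 - r² (d(r) = 6 - r*r = 6 - r²)
J(-2, 5)*d(-13) = 6*(6 - 1*(-13)²) = 6*(6 - 1*169) = 6*(6 - 169) = 6*(-163) = -978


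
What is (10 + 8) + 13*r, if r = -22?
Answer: -268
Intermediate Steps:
(10 + 8) + 13*r = (10 + 8) + 13*(-22) = 18 - 286 = -268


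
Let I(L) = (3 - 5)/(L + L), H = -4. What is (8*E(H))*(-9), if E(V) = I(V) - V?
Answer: -306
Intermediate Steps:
I(L) = -1/L (I(L) = -2*1/(2*L) = -1/L)
E(V) = -V - 1/V (E(V) = -1/V - V = -V - 1/V)
(8*E(H))*(-9) = (8*(-1*(-4) - 1/(-4)))*(-9) = (8*(4 - 1*(-¼)))*(-9) = (8*(4 + ¼))*(-9) = (8*(17/4))*(-9) = 34*(-9) = -306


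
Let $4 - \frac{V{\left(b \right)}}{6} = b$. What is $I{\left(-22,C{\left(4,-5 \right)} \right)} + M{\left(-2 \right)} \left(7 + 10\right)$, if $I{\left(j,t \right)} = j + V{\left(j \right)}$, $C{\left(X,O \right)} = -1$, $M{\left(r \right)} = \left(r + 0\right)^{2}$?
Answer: $202$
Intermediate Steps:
$M{\left(r \right)} = r^{2}$
$V{\left(b \right)} = 24 - 6 b$
$I{\left(j,t \right)} = 24 - 5 j$ ($I{\left(j,t \right)} = j - \left(-24 + 6 j\right) = 24 - 5 j$)
$I{\left(-22,C{\left(4,-5 \right)} \right)} + M{\left(-2 \right)} \left(7 + 10\right) = \left(24 - -110\right) + \left(-2\right)^{2} \left(7 + 10\right) = \left(24 + 110\right) + 4 \cdot 17 = 134 + 68 = 202$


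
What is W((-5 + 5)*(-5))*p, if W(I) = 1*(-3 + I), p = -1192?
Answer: 3576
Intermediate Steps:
W(I) = -3 + I
W((-5 + 5)*(-5))*p = (-3 + (-5 + 5)*(-5))*(-1192) = (-3 + 0*(-5))*(-1192) = (-3 + 0)*(-1192) = -3*(-1192) = 3576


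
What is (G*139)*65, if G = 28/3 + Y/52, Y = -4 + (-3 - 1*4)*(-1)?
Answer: 1018175/12 ≈ 84848.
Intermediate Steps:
Y = 3 (Y = -4 + (-3 - 4)*(-1) = -4 - 7*(-1) = -4 + 7 = 3)
G = 1465/156 (G = 28/3 + 3/52 = 1465/156 ≈ 9.3910)
(G*139)*65 = ((1465/156)*139)*65 = (203635/156)*65 = 1018175/12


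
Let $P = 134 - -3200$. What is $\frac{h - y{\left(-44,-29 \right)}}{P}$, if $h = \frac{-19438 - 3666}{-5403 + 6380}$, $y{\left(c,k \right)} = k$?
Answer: $\frac{5229}{3257318} \approx 0.0016053$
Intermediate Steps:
$h = - \frac{23104}{977} \approx -23.648$
$P = 3334$ ($P = 134 + 3200 = 3334$)
$\frac{h - y{\left(-44,-29 \right)}}{P} = \frac{- \frac{23104}{977} - -29}{3334} = \left(- \frac{23104}{977} + 29\right) \frac{1}{3334} = \frac{5229}{977} \cdot \frac{1}{3334} = \frac{5229}{3257318}$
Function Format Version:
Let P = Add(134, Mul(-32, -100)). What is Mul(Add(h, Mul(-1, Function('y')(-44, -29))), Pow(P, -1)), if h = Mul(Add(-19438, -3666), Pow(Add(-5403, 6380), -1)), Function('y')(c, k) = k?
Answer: Rational(5229, 3257318) ≈ 0.0016053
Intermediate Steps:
h = Rational(-23104, 977) (h = Mul(-23104, Pow(977, -1)) = Mul(-23104, Rational(1, 977)) = Rational(-23104, 977) ≈ -23.648)
P = 3334 (P = Add(134, 3200) = 3334)
Mul(Add(h, Mul(-1, Function('y')(-44, -29))), Pow(P, -1)) = Mul(Add(Rational(-23104, 977), Mul(-1, -29)), Pow(3334, -1)) = Mul(Add(Rational(-23104, 977), 29), Rational(1, 3334)) = Mul(Rational(5229, 977), Rational(1, 3334)) = Rational(5229, 3257318)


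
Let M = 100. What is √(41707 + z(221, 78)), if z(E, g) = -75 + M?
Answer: 2*√10433 ≈ 204.28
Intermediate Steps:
z(E, g) = 25 (z(E, g) = -75 + 100 = 25)
√(41707 + z(221, 78)) = √(41707 + 25) = √41732 = 2*√10433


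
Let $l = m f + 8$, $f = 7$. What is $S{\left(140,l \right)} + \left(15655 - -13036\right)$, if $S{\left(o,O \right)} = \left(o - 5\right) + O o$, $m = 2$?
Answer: $31906$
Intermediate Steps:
$l = 22$ ($l = 2 \cdot 7 + 8 = 14 + 8 = 22$)
$S{\left(o,O \right)} = -5 + o + O o$ ($S{\left(o,O \right)} = \left(-5 + o\right) + O o = -5 + o + O o$)
$S{\left(140,l \right)} + \left(15655 - -13036\right) = \left(-5 + 140 + 22 \cdot 140\right) + \left(15655 - -13036\right) = \left(-5 + 140 + 3080\right) + \left(15655 + 13036\right) = 3215 + 28691 = 31906$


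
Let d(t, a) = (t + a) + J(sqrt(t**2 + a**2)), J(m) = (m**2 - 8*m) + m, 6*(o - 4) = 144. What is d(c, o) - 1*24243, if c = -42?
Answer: -21709 - 98*sqrt(13) ≈ -22062.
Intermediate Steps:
o = 28 (o = 4 + (1/6)*144 = 4 + 24 = 28)
J(m) = m**2 - 7*m
d(t, a) = a + t + sqrt(a**2 + t**2)*(-7 + sqrt(a**2 + t**2)) (d(t, a) = (t + a) + sqrt(t**2 + a**2)*(-7 + sqrt(t**2 + a**2)) = (a + t) + sqrt(a**2 + t**2)*(-7 + sqrt(a**2 + t**2)) = a + t + sqrt(a**2 + t**2)*(-7 + sqrt(a**2 + t**2)))
d(c, o) - 1*24243 = (28 - 42 + 28**2 + (-42)**2 - 7*sqrt(28**2 + (-42)**2)) - 1*24243 = (28 - 42 + 784 + 1764 - 7*sqrt(784 + 1764)) - 24243 = (28 - 42 + 784 + 1764 - 98*sqrt(13)) - 24243 = (2534 - 98*sqrt(13)) - 24243 = -21709 - 98*sqrt(13)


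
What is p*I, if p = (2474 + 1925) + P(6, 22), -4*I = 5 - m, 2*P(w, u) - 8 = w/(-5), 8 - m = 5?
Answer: -11006/5 ≈ -2201.2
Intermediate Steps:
m = 3 (m = 8 - 1*5 = 8 - 5 = 3)
P(w, u) = 4 - w/10 (P(w, u) = 4 + (w/(-5))/2 = 4 + (w*(-⅕))/2 = 4 + (-w/5)/2 = 4 - w/10)
I = -½ (I = -(5 - 1*3)/4 = -(5 - 3)/4 = -¼*2 = -½ ≈ -0.50000)
p = 22012/5 (p = (2474 + 1925) + (4 - ⅒*6) = 4399 + (4 - ⅗) = 4399 + 17/5 = 22012/5 ≈ 4402.4)
p*I = (22012/5)*(-½) = -11006/5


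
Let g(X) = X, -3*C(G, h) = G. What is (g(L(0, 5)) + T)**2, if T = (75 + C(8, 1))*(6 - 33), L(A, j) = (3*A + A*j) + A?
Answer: 3814209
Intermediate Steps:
C(G, h) = -G/3
L(A, j) = 4*A + A*j
T = -1953 (T = (75 - 1/3*8)*(6 - 33) = (75 - 8/3)*(-27) = (217/3)*(-27) = -1953)
(g(L(0, 5)) + T)**2 = (0*(4 + 5) - 1953)**2 = (0*9 - 1953)**2 = (0 - 1953)**2 = (-1953)**2 = 3814209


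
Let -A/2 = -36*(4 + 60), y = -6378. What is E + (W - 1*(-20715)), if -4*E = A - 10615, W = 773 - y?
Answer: 117471/4 ≈ 29368.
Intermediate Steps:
A = 4608 (A = -(-72)*(4 + 60) = -(-72)*64 = -2*(-2304) = 4608)
W = 7151 (W = 773 - 1*(-6378) = 773 + 6378 = 7151)
E = 6007/4 (E = -(4608 - 10615)/4 = -1/4*(-6007) = 6007/4 ≈ 1501.8)
E + (W - 1*(-20715)) = 6007/4 + (7151 - 1*(-20715)) = 6007/4 + (7151 + 20715) = 6007/4 + 27866 = 117471/4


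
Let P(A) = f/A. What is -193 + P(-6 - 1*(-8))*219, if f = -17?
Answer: -4109/2 ≈ -2054.5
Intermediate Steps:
P(A) = -17/A
-193 + P(-6 - 1*(-8))*219 = -193 - 17/(-6 - 1*(-8))*219 = -193 - 17/(-6 + 8)*219 = -193 - 17/2*219 = -193 - 3723/2 = -4109/2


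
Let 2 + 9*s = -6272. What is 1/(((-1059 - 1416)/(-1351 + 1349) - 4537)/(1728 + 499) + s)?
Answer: -40086/28003787 ≈ -0.0014314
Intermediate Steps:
s = -6274/9 (s = -2/9 + (⅑)*(-6272) = -2/9 - 6272/9 = -6274/9 ≈ -697.11)
1/(((-1059 - 1416)/(-1351 + 1349) - 4537)/(1728 + 499) + s) = 1/(((-1059 - 1416)/(-1351 + 1349) - 4537)/(1728 + 499) - 6274/9) = 1/((-2475/(-2) - 4537)/2227 - 6274/9) = 1/((-2475*(-½) - 4537)*(1/2227) - 6274/9) = 1/((2475/2 - 4537)*(1/2227) - 6274/9) = 1/(-6599/2*1/2227 - 6274/9) = 1/(-6599/4454 - 6274/9) = 1/(-28003787/40086) = -40086/28003787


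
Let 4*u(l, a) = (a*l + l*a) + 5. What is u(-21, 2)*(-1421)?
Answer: 112259/4 ≈ 28065.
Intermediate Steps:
u(l, a) = 5/4 + a*l/2 (u(l, a) = ((a*l + l*a) + 5)/4 = ((a*l + a*l) + 5)/4 = (2*a*l + 5)/4 = (5 + 2*a*l)/4 = 5/4 + a*l/2)
u(-21, 2)*(-1421) = (5/4 + (1/2)*2*(-21))*(-1421) = (5/4 - 21)*(-1421) = -79/4*(-1421) = 112259/4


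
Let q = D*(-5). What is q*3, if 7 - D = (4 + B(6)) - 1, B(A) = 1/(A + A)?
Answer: -235/4 ≈ -58.750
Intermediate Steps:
B(A) = 1/(2*A)
D = 47/12 (D = 7 - ((4 + (1/2)/6) - 1) = 7 - ((4 + (1/2)*(1/6)) - 1) = 7 - ((4 + 1/12) - 1) = 7 - (49/12 - 1) = 7 - 1*37/12 = 7 - 37/12 = 47/12 ≈ 3.9167)
q = -235/12 (q = (47/12)*(-5) = -235/12 ≈ -19.583)
q*3 = -235/12*3 = -235/4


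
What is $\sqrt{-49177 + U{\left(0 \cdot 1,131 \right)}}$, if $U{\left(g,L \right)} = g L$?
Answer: $i \sqrt{49177} \approx 221.76 i$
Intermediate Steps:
$U{\left(g,L \right)} = L g$
$\sqrt{-49177 + U{\left(0 \cdot 1,131 \right)}} = \sqrt{-49177 + 131 \cdot 0 \cdot 1} = \sqrt{-49177 + 131 \cdot 0} = \sqrt{-49177 + 0} = \sqrt{-49177} = i \sqrt{49177}$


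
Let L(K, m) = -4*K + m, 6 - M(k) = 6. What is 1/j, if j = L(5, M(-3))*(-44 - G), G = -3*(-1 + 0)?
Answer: 1/940 ≈ 0.0010638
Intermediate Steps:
M(k) = 0 (M(k) = 6 - 1*6 = 6 - 6 = 0)
L(K, m) = m - 4*K
G = 3 (G = -3*(-1) = 3)
j = 940 (j = (0 - 4*5)*(-44 - 1*3) = (0 - 20)*(-44 - 3) = -20*(-47) = 940)
1/j = 1/940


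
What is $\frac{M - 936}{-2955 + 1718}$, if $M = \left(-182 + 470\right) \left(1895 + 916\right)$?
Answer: $- \frac{808632}{1237} \approx -653.7$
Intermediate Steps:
$M = 809568$ ($M = 288 \cdot 2811 = 809568$)
$\frac{M - 936}{-2955 + 1718} = \frac{809568 - 936}{-2955 + 1718} = \frac{808632}{-1237} = 808632 \left(- \frac{1}{1237}\right) = - \frac{808632}{1237}$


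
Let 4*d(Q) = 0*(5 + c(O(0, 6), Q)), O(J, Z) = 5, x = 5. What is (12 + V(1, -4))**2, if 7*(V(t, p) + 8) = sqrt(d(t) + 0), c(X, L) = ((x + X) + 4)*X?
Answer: 16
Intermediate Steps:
c(X, L) = X*(9 + X) (c(X, L) = ((5 + X) + 4)*X = (9 + X)*X = X*(9 + X))
d(Q) = 0 (d(Q) = (0*(5 + 5*(9 + 5)))/4 = (0*(5 + 5*14))/4 = (0*(5 + 70))/4 = (0*75)/4 = (1/4)*0 = 0)
V(t, p) = -8 (V(t, p) = -8 + sqrt(0 + 0)/7 = -8 + sqrt(0)/7 = -8 + (1/7)*0 = -8 + 0 = -8)
(12 + V(1, -4))**2 = (12 - 8)**2 = 4**2 = 16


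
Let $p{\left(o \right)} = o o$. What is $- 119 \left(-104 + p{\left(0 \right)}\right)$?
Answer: $12376$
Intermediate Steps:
$p{\left(o \right)} = o^{2}$
$- 119 \left(-104 + p{\left(0 \right)}\right) = - 119 \left(-104 + 0^{2}\right) = - 119 \left(-104 + 0\right) = \left(-119\right) \left(-104\right) = 12376$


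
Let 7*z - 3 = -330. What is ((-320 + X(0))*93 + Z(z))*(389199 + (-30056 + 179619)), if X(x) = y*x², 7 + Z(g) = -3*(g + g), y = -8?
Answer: -15886321162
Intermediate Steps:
z = -327/7 (z = 3/7 + (⅐)*(-330) = 3/7 - 330/7 = -327/7 ≈ -46.714)
Z(g) = -7 - 6*g (Z(g) = -7 - 3*(g + g) = -7 - 6*g)
X(x) = -8*x²
((-320 + X(0))*93 + Z(z))*(389199 + (-30056 + 179619)) = ((-320 - 8*0²)*93 + (-7 - 6*(-327/7)))*(389199 + (-30056 + 179619)) = ((-320 - 8*0)*93 + (-7 + 1962/7))*(389199 + 149563) = ((-320 + 0)*93 + 1913/7)*538762 = (-320*93 + 1913/7)*538762 = (-29760 + 1913/7)*538762 = -206407/7*538762 = -15886321162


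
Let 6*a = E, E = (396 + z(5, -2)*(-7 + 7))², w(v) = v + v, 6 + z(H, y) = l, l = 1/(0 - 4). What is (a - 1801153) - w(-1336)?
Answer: -1772345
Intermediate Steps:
l = -¼ (l = 1/(-4) = -¼ ≈ -0.25000)
z(H, y) = -25/4 (z(H, y) = -6 - ¼ = -25/4)
w(v) = 2*v
E = 156816 (E = (396 - 25*(-7 + 7)/4)² = (396 - 25/4*0)² = (396 + 0)² = 396² = 156816)
a = 26136 (a = (⅙)*156816 = 26136)
(a - 1801153) - w(-1336) = (26136 - 1801153) - 2*(-1336) = -1775017 - 1*(-2672) = -1775017 + 2672 = -1772345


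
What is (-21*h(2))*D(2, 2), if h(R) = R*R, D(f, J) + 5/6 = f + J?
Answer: -266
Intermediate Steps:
D(f, J) = -5/6 + J + f (D(f, J) = -5/6 + (f + J) = -5/6 + (J + f) = -5/6 + J + f)
h(R) = R**2
(-21*h(2))*D(2, 2) = (-21*2**2)*(-5/6 + 2 + 2) = -21*4*(19/6) = -84*19/6 = -266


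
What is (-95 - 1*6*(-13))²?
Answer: 289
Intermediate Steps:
(-95 - 1*6*(-13))² = (-95 - 6*(-13))² = (-95 + 78)² = (-17)² = 289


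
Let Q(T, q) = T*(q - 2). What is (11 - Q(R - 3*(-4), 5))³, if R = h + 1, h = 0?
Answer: -21952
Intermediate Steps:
R = 1 (R = 0 + 1 = 1)
Q(T, q) = T*(-2 + q)
(11 - Q(R - 3*(-4), 5))³ = (11 - (1 - 3*(-4))*(-2 + 5))³ = (11 - (1 + 12)*3)³ = (11 - 13*3)³ = (11 - 1*39)³ = (11 - 39)³ = (-28)³ = -21952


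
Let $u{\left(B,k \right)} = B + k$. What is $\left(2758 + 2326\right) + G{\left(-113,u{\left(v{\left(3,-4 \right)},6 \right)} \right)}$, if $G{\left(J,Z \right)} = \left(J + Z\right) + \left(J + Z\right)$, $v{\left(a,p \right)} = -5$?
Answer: $4860$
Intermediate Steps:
$G{\left(J,Z \right)} = 2 J + 2 Z$
$\left(2758 + 2326\right) + G{\left(-113,u{\left(v{\left(3,-4 \right)},6 \right)} \right)} = \left(2758 + 2326\right) + \left(2 \left(-113\right) + 2 \left(-5 + 6\right)\right) = 5084 + \left(-226 + 2 \cdot 1\right) = 5084 + \left(-226 + 2\right) = 5084 - 224 = 4860$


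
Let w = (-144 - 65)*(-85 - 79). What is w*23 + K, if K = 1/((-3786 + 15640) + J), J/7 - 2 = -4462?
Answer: 15267147367/19366 ≈ 7.8835e+5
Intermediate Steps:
J = -31220 (J = 14 + 7*(-4462) = 14 - 31234 = -31220)
w = 34276 (w = -209*(-164) = 34276)
K = -1/19366 (K = 1/((-3786 + 15640) - 31220) = 1/(11854 - 31220) = 1/(-19366) = -1/19366 ≈ -5.1637e-5)
w*23 + K = 34276*23 - 1/19366 = 788348 - 1/19366 = 15267147367/19366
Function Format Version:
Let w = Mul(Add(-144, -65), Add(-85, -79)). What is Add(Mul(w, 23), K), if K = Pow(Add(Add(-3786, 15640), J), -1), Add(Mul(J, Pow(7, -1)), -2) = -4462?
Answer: Rational(15267147367, 19366) ≈ 7.8835e+5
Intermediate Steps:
J = -31220 (J = Add(14, Mul(7, -4462)) = Add(14, -31234) = -31220)
w = 34276 (w = Mul(-209, -164) = 34276)
K = Rational(-1, 19366) (K = Pow(Add(Add(-3786, 15640), -31220), -1) = Pow(Add(11854, -31220), -1) = Pow(-19366, -1) = Rational(-1, 19366) ≈ -5.1637e-5)
Add(Mul(w, 23), K) = Add(Mul(34276, 23), Rational(-1, 19366)) = Add(788348, Rational(-1, 19366)) = Rational(15267147367, 19366)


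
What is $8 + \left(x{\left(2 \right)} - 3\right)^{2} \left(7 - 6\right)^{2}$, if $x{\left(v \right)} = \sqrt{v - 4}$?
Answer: $15 - 6 i \sqrt{2} \approx 15.0 - 8.4853 i$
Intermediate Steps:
$x{\left(v \right)} = \sqrt{-4 + v}$
$8 + \left(x{\left(2 \right)} - 3\right)^{2} \left(7 - 6\right)^{2} = 8 + \left(\sqrt{-4 + 2} - 3\right)^{2} \left(7 - 6\right)^{2} = 8 + \left(\sqrt{-2} - 3\right)^{2} \cdot 1^{2} = 8 + \left(i \sqrt{2} - 3\right)^{2} \cdot 1 = 8 + \left(-3 + i \sqrt{2}\right)^{2} \cdot 1 = 8 + \left(-3 + i \sqrt{2}\right)^{2}$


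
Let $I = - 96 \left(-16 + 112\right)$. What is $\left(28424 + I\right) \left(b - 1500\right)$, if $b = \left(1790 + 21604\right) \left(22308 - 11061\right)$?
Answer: $5053832592144$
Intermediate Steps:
$b = 263112318$ ($b = 23394 \cdot 11247 = 263112318$)
$I = -9216$ ($I = \left(-96\right) 96 = -9216$)
$\left(28424 + I\right) \left(b - 1500\right) = \left(28424 - 9216\right) \left(263112318 - 1500\right) = 19208 \left(263112318 - 1500\right) = 19208 \cdot 263110818 = 5053832592144$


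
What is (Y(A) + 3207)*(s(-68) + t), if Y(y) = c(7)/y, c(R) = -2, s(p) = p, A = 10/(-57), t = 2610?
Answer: 40905864/5 ≈ 8.1812e+6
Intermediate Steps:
A = -10/57 (A = 10*(-1/57) = -10/57 ≈ -0.17544)
Y(y) = -2/y
(Y(A) + 3207)*(s(-68) + t) = (-2/(-10/57) + 3207)*(-68 + 2610) = (-2*(-57/10) + 3207)*2542 = (57/5 + 3207)*2542 = (16092/5)*2542 = 40905864/5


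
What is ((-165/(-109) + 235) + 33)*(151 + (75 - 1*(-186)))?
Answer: 12103324/109 ≈ 1.1104e+5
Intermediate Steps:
((-165/(-109) + 235) + 33)*(151 + (75 - 1*(-186))) = ((-165*(-1/109) + 235) + 33)*(151 + (75 + 186)) = ((165/109 + 235) + 33)*(151 + 261) = (25780/109 + 33)*412 = (29377/109)*412 = 12103324/109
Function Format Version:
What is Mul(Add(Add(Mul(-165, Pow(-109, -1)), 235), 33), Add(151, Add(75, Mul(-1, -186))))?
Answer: Rational(12103324, 109) ≈ 1.1104e+5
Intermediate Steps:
Mul(Add(Add(Mul(-165, Pow(-109, -1)), 235), 33), Add(151, Add(75, Mul(-1, -186)))) = Mul(Add(Add(Mul(-165, Rational(-1, 109)), 235), 33), Add(151, Add(75, 186))) = Mul(Add(Add(Rational(165, 109), 235), 33), Add(151, 261)) = Mul(Add(Rational(25780, 109), 33), 412) = Mul(Rational(29377, 109), 412) = Rational(12103324, 109)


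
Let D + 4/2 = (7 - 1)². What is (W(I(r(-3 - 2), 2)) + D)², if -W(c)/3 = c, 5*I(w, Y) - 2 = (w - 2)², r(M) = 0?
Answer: 23104/25 ≈ 924.16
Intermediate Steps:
I(w, Y) = ⅖ + (-2 + w)²/5 (I(w, Y) = ⅖ + (w - 2)²/5 = ⅖ + (-2 + w)²/5)
W(c) = -3*c
D = 34 (D = -2 + (7 - 1)² = -2 + 6² = -2 + 36 = 34)
(W(I(r(-3 - 2), 2)) + D)² = (-3*(⅖ + (-2 + 0)²/5) + 34)² = (-3*(⅖ + (⅕)*(-2)²) + 34)² = (-3*(⅖ + (⅕)*4) + 34)² = (-3*(⅖ + ⅘) + 34)² = (-3*6/5 + 34)² = (-18/5 + 34)² = (152/5)² = 23104/25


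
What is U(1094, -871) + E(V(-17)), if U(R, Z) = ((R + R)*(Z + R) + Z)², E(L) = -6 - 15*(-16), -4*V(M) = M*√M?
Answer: 237220625043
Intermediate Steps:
V(M) = -M^(3/2)/4 (V(M) = -M*√M/4 = -M^(3/2)/4)
E(L) = 234 (E(L) = -6 + 240 = 234)
U(R, Z) = (Z + 2*R*(R + Z))² (U(R, Z) = ((2*R)*(R + Z) + Z)² = (2*R*(R + Z) + Z)² = (Z + 2*R*(R + Z))²)
U(1094, -871) + E(V(-17)) = (-871 + 2*1094² + 2*1094*(-871))² + 234 = (-871 + 2*1196836 - 1905748)² + 234 = (-871 + 2393672 - 1905748)² + 234 = 487053² + 234 = 237220624809 + 234 = 237220625043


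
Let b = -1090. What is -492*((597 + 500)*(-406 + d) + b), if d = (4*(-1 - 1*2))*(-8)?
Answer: 167850720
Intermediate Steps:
d = 96 (d = (4*(-1 - 2))*(-8) = (4*(-3))*(-8) = -12*(-8) = 96)
-492*((597 + 500)*(-406 + d) + b) = -492*((597 + 500)*(-406 + 96) - 1090) = -492*(1097*(-310) - 1090) = -492*(-340070 - 1090) = -492*(-341160) = 167850720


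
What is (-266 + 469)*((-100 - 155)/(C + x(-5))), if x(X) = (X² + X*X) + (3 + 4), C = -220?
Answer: 51765/163 ≈ 317.58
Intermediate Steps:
x(X) = 7 + 2*X² (x(X) = (X² + X²) + 7 = 2*X² + 7 = 7 + 2*X²)
(-266 + 469)*((-100 - 155)/(C + x(-5))) = (-266 + 469)*((-100 - 155)/(-220 + (7 + 2*(-5)²))) = 203*(-255/(-220 + (7 + 2*25))) = 203*(-255/(-220 + (7 + 50))) = 203*(-255/(-220 + 57)) = 203*(-255/(-163)) = 203*(-255*(-1/163)) = 203*(255/163) = 51765/163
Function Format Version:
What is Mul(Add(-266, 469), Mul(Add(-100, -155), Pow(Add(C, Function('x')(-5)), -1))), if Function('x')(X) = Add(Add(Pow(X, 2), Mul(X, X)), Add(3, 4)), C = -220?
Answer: Rational(51765, 163) ≈ 317.58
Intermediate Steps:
Function('x')(X) = Add(7, Mul(2, Pow(X, 2))) (Function('x')(X) = Add(Add(Pow(X, 2), Pow(X, 2)), 7) = Add(Mul(2, Pow(X, 2)), 7) = Add(7, Mul(2, Pow(X, 2))))
Mul(Add(-266, 469), Mul(Add(-100, -155), Pow(Add(C, Function('x')(-5)), -1))) = Mul(Add(-266, 469), Mul(Add(-100, -155), Pow(Add(-220, Add(7, Mul(2, Pow(-5, 2)))), -1))) = Mul(203, Mul(-255, Pow(Add(-220, Add(7, Mul(2, 25))), -1))) = Mul(203, Mul(-255, Pow(Add(-220, Add(7, 50)), -1))) = Mul(203, Mul(-255, Pow(Add(-220, 57), -1))) = Mul(203, Mul(-255, Pow(-163, -1))) = Mul(203, Mul(-255, Rational(-1, 163))) = Mul(203, Rational(255, 163)) = Rational(51765, 163)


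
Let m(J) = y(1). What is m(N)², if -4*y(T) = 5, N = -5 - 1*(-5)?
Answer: 25/16 ≈ 1.5625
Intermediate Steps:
N = 0 (N = -5 + 5 = 0)
y(T) = -5/4 (y(T) = -¼*5 = -5/4)
m(J) = -5/4
m(N)² = (-5/4)² = 25/16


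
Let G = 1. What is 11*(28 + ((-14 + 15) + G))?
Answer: 330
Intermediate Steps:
11*(28 + ((-14 + 15) + G)) = 11*(28 + ((-14 + 15) + 1)) = 11*(28 + (1 + 1)) = 11*(28 + 2) = 11*30 = 330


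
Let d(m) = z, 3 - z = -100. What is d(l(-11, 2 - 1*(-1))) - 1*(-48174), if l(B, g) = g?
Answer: 48277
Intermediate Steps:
z = 103 (z = 3 - 1*(-100) = 3 + 100 = 103)
d(m) = 103
d(l(-11, 2 - 1*(-1))) - 1*(-48174) = 103 - 1*(-48174) = 103 + 48174 = 48277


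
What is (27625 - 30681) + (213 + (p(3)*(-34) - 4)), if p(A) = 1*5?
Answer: -3017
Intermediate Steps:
p(A) = 5
(27625 - 30681) + (213 + (p(3)*(-34) - 4)) = (27625 - 30681) + (213 + (5*(-34) - 4)) = -3056 + (213 + (-170 - 4)) = -3056 + (213 - 174) = -3056 + 39 = -3017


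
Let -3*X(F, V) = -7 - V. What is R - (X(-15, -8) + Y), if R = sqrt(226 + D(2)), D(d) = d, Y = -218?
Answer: 655/3 + 2*sqrt(57) ≈ 233.43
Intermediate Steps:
X(F, V) = 7/3 + V/3 (X(F, V) = -(-7 - V)/3 = 7/3 + V/3)
R = 2*sqrt(57) (R = sqrt(226 + 2) = sqrt(228) = 2*sqrt(57) ≈ 15.100)
R - (X(-15, -8) + Y) = 2*sqrt(57) - ((7/3 + (1/3)*(-8)) - 218) = 2*sqrt(57) - ((7/3 - 8/3) - 218) = 2*sqrt(57) - (-1/3 - 218) = 2*sqrt(57) - 1*(-655/3) = 2*sqrt(57) + 655/3 = 655/3 + 2*sqrt(57)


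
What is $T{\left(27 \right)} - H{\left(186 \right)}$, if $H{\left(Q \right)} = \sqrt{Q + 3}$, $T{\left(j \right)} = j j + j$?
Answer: $756 - 3 \sqrt{21} \approx 742.25$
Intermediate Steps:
$T{\left(j \right)} = j + j^{2}$ ($T{\left(j \right)} = j^{2} + j = j + j^{2}$)
$H{\left(Q \right)} = \sqrt{3 + Q}$
$T{\left(27 \right)} - H{\left(186 \right)} = 27 \left(1 + 27\right) - \sqrt{3 + 186} = 27 \cdot 28 - \sqrt{189} = 756 - 3 \sqrt{21}$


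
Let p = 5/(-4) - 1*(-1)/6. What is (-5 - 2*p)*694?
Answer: -5899/3 ≈ -1966.3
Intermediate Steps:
p = -13/12 (p = 5*(-¼) + 1*(⅙) = -5/4 + ⅙ = -13/12 ≈ -1.0833)
(-5 - 2*p)*694 = (-5 - 2*(-13/12))*694 = (-5 + 13/6)*694 = -17/6*694 = -5899/3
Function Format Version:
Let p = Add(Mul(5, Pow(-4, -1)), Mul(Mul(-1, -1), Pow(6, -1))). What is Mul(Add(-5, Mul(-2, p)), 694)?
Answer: Rational(-5899, 3) ≈ -1966.3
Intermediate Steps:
p = Rational(-13, 12) (p = Add(Mul(5, Rational(-1, 4)), Mul(1, Rational(1, 6))) = Add(Rational(-5, 4), Rational(1, 6)) = Rational(-13, 12) ≈ -1.0833)
Mul(Add(-5, Mul(-2, p)), 694) = Mul(Add(-5, Mul(-2, Rational(-13, 12))), 694) = Mul(Add(-5, Rational(13, 6)), 694) = Mul(Rational(-17, 6), 694) = Rational(-5899, 3)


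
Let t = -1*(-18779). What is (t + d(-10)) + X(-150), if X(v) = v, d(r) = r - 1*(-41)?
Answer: 18660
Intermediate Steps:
d(r) = 41 + r (d(r) = r + 41 = 41 + r)
t = 18779
(t + d(-10)) + X(-150) = (18779 + (41 - 10)) - 150 = (18779 + 31) - 150 = 18810 - 150 = 18660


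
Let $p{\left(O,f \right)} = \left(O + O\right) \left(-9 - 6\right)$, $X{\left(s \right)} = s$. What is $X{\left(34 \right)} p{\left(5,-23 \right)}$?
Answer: $-5100$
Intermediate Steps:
$p{\left(O,f \right)} = - 30 O$ ($p{\left(O,f \right)} = 2 O \left(-15\right) = - 30 O$)
$X{\left(34 \right)} p{\left(5,-23 \right)} = 34 \left(\left(-30\right) 5\right) = 34 \left(-150\right) = -5100$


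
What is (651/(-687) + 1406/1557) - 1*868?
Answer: -309503899/356553 ≈ -868.04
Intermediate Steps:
(651/(-687) + 1406/1557) - 1*868 = (651*(-1/687) + 1406*(1/1557)) - 868 = (-217/229 + 1406/1557) - 868 = -15895/356553 - 868 = -309503899/356553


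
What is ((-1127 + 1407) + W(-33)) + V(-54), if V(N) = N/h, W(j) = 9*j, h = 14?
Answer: -146/7 ≈ -20.857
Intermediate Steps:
V(N) = N/14
((-1127 + 1407) + W(-33)) + V(-54) = ((-1127 + 1407) + 9*(-33)) + (1/14)*(-54) = (280 - 297) - 27/7 = -17 - 27/7 = -146/7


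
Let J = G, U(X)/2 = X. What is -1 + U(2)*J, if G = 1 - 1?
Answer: -1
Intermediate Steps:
U(X) = 2*X
G = 0
J = 0
-1 + U(2)*J = -1 + (2*2)*0 = -1 + 4*0 = -1 + 0 = -1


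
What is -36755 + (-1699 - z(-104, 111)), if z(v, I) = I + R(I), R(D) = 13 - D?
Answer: -38467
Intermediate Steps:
z(v, I) = 13 (z(v, I) = I + (13 - I) = 13)
-36755 + (-1699 - z(-104, 111)) = -36755 + (-1699 - 1*13) = -36755 + (-1699 - 13) = -36755 - 1712 = -38467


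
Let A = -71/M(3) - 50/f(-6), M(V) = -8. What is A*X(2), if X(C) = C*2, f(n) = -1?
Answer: 471/2 ≈ 235.50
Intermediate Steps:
X(C) = 2*C
A = 471/8 (A = -71/(-8) - 50/(-1) = -71*(-1/8) - 50*(-1) = 71/8 + 50 = 471/8 ≈ 58.875)
A*X(2) = 471*(2*2)/8 = (471/8)*4 = 471/2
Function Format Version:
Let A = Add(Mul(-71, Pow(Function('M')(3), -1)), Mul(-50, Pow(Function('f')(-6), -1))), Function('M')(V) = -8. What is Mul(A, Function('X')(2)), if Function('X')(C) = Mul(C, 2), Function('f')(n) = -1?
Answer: Rational(471, 2) ≈ 235.50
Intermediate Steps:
Function('X')(C) = Mul(2, C)
A = Rational(471, 8) (A = Add(Mul(-71, Pow(-8, -1)), Mul(-50, Pow(-1, -1))) = Add(Mul(-71, Rational(-1, 8)), Mul(-50, -1)) = Add(Rational(71, 8), 50) = Rational(471, 8) ≈ 58.875)
Mul(A, Function('X')(2)) = Mul(Rational(471, 8), Mul(2, 2)) = Mul(Rational(471, 8), 4) = Rational(471, 2)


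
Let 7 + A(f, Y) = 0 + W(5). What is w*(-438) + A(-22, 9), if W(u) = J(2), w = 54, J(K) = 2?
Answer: -23657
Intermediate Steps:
W(u) = 2
A(f, Y) = -5 (A(f, Y) = -7 + (0 + 2) = -7 + 2 = -5)
w*(-438) + A(-22, 9) = 54*(-438) - 5 = -23652 - 5 = -23657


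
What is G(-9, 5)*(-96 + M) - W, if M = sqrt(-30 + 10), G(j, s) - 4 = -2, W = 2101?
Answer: -2293 + 4*I*sqrt(5) ≈ -2293.0 + 8.9443*I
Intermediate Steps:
G(j, s) = 2 (G(j, s) = 4 - 2 = 2)
M = 2*I*sqrt(5) (M = sqrt(-20) = 2*I*sqrt(5) ≈ 4.4721*I)
G(-9, 5)*(-96 + M) - W = 2*(-96 + 2*I*sqrt(5)) - 1*2101 = (-192 + 4*I*sqrt(5)) - 2101 = -2293 + 4*I*sqrt(5)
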